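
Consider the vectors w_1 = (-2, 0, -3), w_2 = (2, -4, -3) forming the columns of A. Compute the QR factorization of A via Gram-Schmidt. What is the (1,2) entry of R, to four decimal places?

r_{12} = 1.3868

w_1 = (-2, 0, -3); ‖w_1‖ = 3.6056, so q_1 = (-0.5547, 0.0000, -0.8321).
r_{12} = q_1·w_2 = 1.3868.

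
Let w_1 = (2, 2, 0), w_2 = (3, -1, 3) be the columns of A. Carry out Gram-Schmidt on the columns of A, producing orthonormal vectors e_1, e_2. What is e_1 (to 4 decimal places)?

e_1 = (0.7071, 0.7071, 0.0000)

e_1 = w_1/‖w_1‖ = (2, 2, 0)/2.8284 = (0.7071, 0.7071, 0.0000).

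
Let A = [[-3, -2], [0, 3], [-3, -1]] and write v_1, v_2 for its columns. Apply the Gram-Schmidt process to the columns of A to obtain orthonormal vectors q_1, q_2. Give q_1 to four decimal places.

v_1 = (-3, 0, -3); ‖v_1‖ = 4.2426, so q_1 = (-0.7071, 0.0000, -0.7071).

q_1 = (-0.7071, 0.0000, -0.7071)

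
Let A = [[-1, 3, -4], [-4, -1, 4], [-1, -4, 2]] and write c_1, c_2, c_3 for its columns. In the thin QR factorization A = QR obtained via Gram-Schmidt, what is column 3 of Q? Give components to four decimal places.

q_3 = (-0.7127, 0.3326, -0.6176)

c_1 = (-1, -4, -1); ‖c_1‖ = 4.2426, so q_1 = (-0.2357, -0.9428, -0.2357).
q_1·c_2 = (-0.2357)·3 + (-0.9428)·(-1) + (-0.2357)·(-4) = 1.1785.
u_2 = c_2 − 1.1785·q_1 = (3.2778, 0.1111, -3.7222).
‖u_2‖ = 4.9610, so q_2 = (0.6607, 0.0224, -0.7503).
q_1·c_3 = (-0.2357)·(-4) + (-0.9428)·4 + (-0.2357)·2 = -3.2998; q_2·c_3 = 0.6607·(-4) + 0.0224·4 + (-0.7503)·2 = -4.0539.
u_3 = c_3 + 3.2998·q_1 + 4.0539·q_2 = (-2.0993, 0.9797, -1.8194).
‖u_3‖ = 2.9457, so q_3 = (-0.7127, 0.3326, -0.6176).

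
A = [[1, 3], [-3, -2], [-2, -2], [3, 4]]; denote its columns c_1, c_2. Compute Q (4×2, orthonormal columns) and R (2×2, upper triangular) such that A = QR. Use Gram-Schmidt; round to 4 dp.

c_1 = (1, -3, -2, 3); ‖c_1‖ = 4.7958, so e_1 = (0.2085, -0.6255, -0.4170, 0.6255).
e_1·c_2 = 0.2085·3 + (-0.6255)·(-2) + (-0.4170)·(-2) + 0.6255·4 = 5.2129.
u_2 = c_2 − 5.2129·e_1 = (1.9130, 1.2609, 0.1739, 0.7391).
‖u_2‖ = 2.4137, so e_2 = (0.7926, 0.5224, 0.0721, 0.3062).

Q = [[0.2085, 0.7926], [-0.6255, 0.5224], [-0.4170, 0.0721], [0.6255, 0.3062]], R = [[4.7958, 5.2129], [0.0000, 2.4137]]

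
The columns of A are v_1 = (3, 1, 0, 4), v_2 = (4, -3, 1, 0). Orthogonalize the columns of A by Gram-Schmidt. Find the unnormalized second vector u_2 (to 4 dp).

v_1 = (3, 1, 0, 4); ‖v_1‖ = 5.0990, so q_1 = (0.5883, 0.1961, 0.0000, 0.7845).
q_1·v_2 = 0.5883·4 + 0.1961·(-3) + 0.0000·1 + 0.7845·0 = 1.7650.
u_2 = v_2 − 1.7650·q_1 = (2.9615, -3.3462, 1.0000, -1.3846).

u_2 = (2.9615, -3.3462, 1.0000, -1.3846)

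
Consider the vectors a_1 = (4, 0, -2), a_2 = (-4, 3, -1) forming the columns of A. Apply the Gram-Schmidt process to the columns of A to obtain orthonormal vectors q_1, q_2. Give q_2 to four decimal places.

q_2 = (-0.2981, 0.7454, -0.5963)

q_1 = a_1/‖a_1‖ = (4, 0, -2)/4.4721 = (0.8944, 0.0000, -0.4472).
r_{12} = q_1·a_2 = -3.1305.
u_2 = a_2 + 3.1305·q_1 = (-1.2000, 3.0000, -2.4000).
‖u_2‖ = 4.0249, so q_2 = (-0.2981, 0.7454, -0.5963).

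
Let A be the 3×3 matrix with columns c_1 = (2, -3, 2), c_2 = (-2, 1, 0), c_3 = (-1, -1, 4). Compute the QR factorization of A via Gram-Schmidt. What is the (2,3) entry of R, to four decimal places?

r_{23} = 3.2338

e_1 = c_1/‖c_1‖ = (2, -3, 2)/4.1231 = (0.4851, -0.7276, 0.4851).
r_{12} = e_1·c_2 = -1.6977.
u_2 = c_2 + 1.6977·e_1 = (-1.1765, -0.2353, 0.8235).
‖u_2‖ = 1.4552, so e_2 = (-0.8085, -0.1617, 0.5659).
r_{23} = e_2·c_3 = 3.2338.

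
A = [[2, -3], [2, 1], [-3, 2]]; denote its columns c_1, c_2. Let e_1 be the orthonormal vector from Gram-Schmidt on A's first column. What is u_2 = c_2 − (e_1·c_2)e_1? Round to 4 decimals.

c_1 = (2, 2, -3); ‖c_1‖ = 4.1231, so e_1 = (0.4851, 0.4851, -0.7276).
e_1·c_2 = 0.4851·(-3) + 0.4851·1 + (-0.7276)·2 = -2.4254.
u_2 = c_2 + 2.4254·e_1 = (-1.8235, 2.1765, 0.2353).

u_2 = (-1.8235, 2.1765, 0.2353)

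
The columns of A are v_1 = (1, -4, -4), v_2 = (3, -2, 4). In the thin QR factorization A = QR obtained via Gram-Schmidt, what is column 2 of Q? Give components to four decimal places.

e_1 = v_1/‖v_1‖ = (1, -4, -4)/5.7446 = (0.1741, -0.6963, -0.6963).
r_{12} = e_1·v_2 = -0.8704.
u_2 = v_2 + 0.8704·e_1 = (3.1515, -2.6061, 3.3939).
‖u_2‖ = 5.3144, so e_2 = (0.5930, -0.4904, 0.6386).

e_2 = (0.5930, -0.4904, 0.6386)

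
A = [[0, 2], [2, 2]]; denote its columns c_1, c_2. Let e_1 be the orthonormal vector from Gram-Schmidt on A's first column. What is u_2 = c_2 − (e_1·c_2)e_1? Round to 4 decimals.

c_1 = (0, 2); ‖c_1‖ = 2.0000, so e_1 = (0.0000, 1.0000).
e_1·c_2 = 0.0000·2 + 1.0000·2 = 2.0000.
u_2 = c_2 − 2.0000·e_1 = (2.0000, 0.0000).

u_2 = (2.0000, 0.0000)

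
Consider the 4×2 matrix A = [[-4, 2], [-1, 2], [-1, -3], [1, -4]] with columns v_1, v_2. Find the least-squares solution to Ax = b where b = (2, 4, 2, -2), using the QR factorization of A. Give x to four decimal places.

x = (-0.7391, 0.1779)

v_1 = (-4, -1, -1, 1); ‖v_1‖ = 4.3589, so q_1 = (-0.9177, -0.2294, -0.2294, 0.2294).
q_1·v_2 = (-0.9177)·2 + (-0.2294)·2 + (-0.2294)·(-3) + 0.2294·(-4) = -2.5236.
u_2 = v_2 + 2.5236·q_1 = (-0.3158, 1.4211, -3.5789, -3.4211).
‖u_2‖ = 5.1606, so q_2 = (-0.0612, 0.2754, -0.6935, -0.6629).
Qᵀb = (-3.6707, 0.9179).
Back-substitute: x_2 = 0.9179/5.1606 = 0.1779.
x_1 = (-3.6707 + 2.5236·0.1779)/4.3589 = -0.7391.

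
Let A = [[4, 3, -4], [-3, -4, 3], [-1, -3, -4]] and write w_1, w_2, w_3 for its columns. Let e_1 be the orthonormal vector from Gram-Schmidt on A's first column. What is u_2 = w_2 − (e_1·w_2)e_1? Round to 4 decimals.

u_2 = (-1.1538, -0.8846, -1.9615)

w_1 = (4, -3, -1); ‖w_1‖ = 5.0990, so e_1 = (0.7845, -0.5883, -0.1961).
e_1·w_2 = 0.7845·3 + (-0.5883)·(-4) + (-0.1961)·(-3) = 5.2951.
u_2 = w_2 − 5.2951·e_1 = (-1.1538, -0.8846, -1.9615).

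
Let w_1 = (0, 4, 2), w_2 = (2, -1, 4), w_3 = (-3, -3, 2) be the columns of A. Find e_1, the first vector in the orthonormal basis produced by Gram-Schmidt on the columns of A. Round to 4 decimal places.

w_1 = (0, 4, 2); ‖w_1‖ = 4.4721, so e_1 = (0.0000, 0.8944, 0.4472).

e_1 = (0.0000, 0.8944, 0.4472)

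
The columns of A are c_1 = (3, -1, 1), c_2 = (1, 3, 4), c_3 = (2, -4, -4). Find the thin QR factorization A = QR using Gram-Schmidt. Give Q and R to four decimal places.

Q = [[0.9045, -0.0183, 0.4260], [-0.3015, 0.6789, 0.6694], [0.3015, 0.7340, -0.6086]], R = [[3.3166, 1.2060, 1.8091], [0.0000, 4.9543, -5.6883], [0.0000, 0.0000, 0.6086]]

q_1 = c_1/‖c_1‖ = (3, -1, 1)/3.3166 = (0.9045, -0.3015, 0.3015).
r_{12} = q_1·c_2 = 1.2060.
u_2 = c_2 − 1.2060·q_1 = (-0.0909, 3.3636, 3.6364).
‖u_2‖ = 4.9543, so q_2 = (-0.0183, 0.6789, 0.7340).
r_{13} = q_1·c_3 = 1.8091; r_{23} = q_2·c_3 = -5.6883.
u_3 = c_3 − 1.8091·q_1 + 5.6883·q_2 = (0.2593, 0.4074, -0.3704).
‖u_3‖ = 0.6086, so q_3 = (0.4260, 0.6694, -0.6086).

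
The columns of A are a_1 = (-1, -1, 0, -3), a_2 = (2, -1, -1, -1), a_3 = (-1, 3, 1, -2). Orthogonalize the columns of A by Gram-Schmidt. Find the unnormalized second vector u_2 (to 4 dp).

u_2 = (2.1818, -0.8182, -1.0000, -0.4545)

q_1 = a_1/‖a_1‖ = (-1, -1, 0, -3)/3.3166 = (-0.3015, -0.3015, 0.0000, -0.9045).
r_{12} = q_1·a_2 = 0.6030.
u_2 = a_2 − 0.6030·q_1 = (2.1818, -0.8182, -1.0000, -0.4545).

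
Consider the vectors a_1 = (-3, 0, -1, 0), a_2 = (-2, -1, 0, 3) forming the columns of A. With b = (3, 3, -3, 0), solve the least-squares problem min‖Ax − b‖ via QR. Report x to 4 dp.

a_1 = (-3, 0, -1, 0); ‖a_1‖ = 3.1623, so q_1 = (-0.9487, 0.0000, -0.3162, 0.0000).
q_1·a_2 = (-0.9487)·(-2) + 0.0000·(-1) + (-0.3162)·0 + 0.0000·3 = 1.8974.
u_2 = a_2 − 1.8974·q_1 = (-0.2000, -1.0000, 0.6000, 3.0000).
‖u_2‖ = 3.2249, so q_2 = (-0.0620, -0.3101, 0.1861, 0.9303).
Qᵀb = (-1.8974, -1.6745).
Back-substitute: x_2 = -1.6745/3.2249 = -0.5192.
x_1 = (-1.8974 − 1.8974·(-0.5192))/3.1623 = -0.2885.

x = (-0.2885, -0.5192)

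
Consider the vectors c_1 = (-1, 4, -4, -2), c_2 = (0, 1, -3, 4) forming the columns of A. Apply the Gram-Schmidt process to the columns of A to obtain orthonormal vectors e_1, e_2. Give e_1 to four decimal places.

e_1 = (-0.1644, 0.6576, -0.6576, -0.3288)

c_1 = (-1, 4, -4, -2); ‖c_1‖ = 6.0828, so e_1 = (-0.1644, 0.6576, -0.6576, -0.3288).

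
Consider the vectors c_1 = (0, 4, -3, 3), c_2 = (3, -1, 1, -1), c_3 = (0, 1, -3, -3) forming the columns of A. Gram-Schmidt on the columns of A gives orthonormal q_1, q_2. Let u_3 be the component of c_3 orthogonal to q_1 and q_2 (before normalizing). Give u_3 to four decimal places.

c_1 = (0, 4, -3, 3); ‖c_1‖ = 5.8310, so q_1 = (0.0000, 0.6860, -0.5145, 0.5145).
q_1·c_2 = 0.0000·3 + 0.6860·(-1) + (-0.5145)·1 + 0.5145·(-1) = -1.7150.
u_2 = c_2 + 1.7150·q_1 = (3.0000, 0.1765, 0.1176, -0.1176).
‖u_2‖ = 3.0098, so q_2 = (0.9967, 0.0586, 0.0391, -0.0391).
q_1·c_3 = 0.0000·0 + 0.6860·1 + (-0.5145)·(-3) + 0.5145·(-3) = 0.6860; q_2·c_3 = 0.9967·0 + 0.0586·1 + 0.0391·(-3) + (-0.0391)·(-3) = 0.0586.
u_3 = c_3 − 0.6860·q_1 − 0.0586·q_2 = (-0.0584, 0.5260, -2.6494, -3.3506).

u_3 = (-0.0584, 0.5260, -2.6494, -3.3506)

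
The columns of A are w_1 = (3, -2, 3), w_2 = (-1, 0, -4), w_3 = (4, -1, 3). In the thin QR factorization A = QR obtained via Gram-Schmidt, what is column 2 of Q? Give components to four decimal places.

w_1 = (3, -2, 3); ‖w_1‖ = 4.6904, so q_1 = (0.6396, -0.4264, 0.6396).
q_1·w_2 = 0.6396·(-1) + (-0.4264)·0 + 0.6396·(-4) = -3.1980.
u_2 = w_2 + 3.1980·q_1 = (1.0455, -1.3636, -1.9545).
‖u_2‖ = 2.6024, so q_2 = (0.4017, -0.5240, -0.7510).

q_2 = (0.4017, -0.5240, -0.7510)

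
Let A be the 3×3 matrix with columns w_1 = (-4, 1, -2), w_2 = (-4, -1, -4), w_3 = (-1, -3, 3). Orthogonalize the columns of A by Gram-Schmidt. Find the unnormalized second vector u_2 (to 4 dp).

u_2 = (0.3810, -2.0952, -1.8095)

w_1 = (-4, 1, -2); ‖w_1‖ = 4.5826, so e_1 = (-0.8729, 0.2182, -0.4364).
e_1·w_2 = (-0.8729)·(-4) + 0.2182·(-1) + (-0.4364)·(-4) = 5.0190.
u_2 = w_2 − 5.0190·e_1 = (0.3810, -2.0952, -1.8095).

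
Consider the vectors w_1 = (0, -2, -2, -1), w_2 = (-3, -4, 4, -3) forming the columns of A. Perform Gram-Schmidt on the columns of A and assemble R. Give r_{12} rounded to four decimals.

r_{12} = 1.0000

w_1 = (0, -2, -2, -1); ‖w_1‖ = 3.0000, so e_1 = (0.0000, -0.6667, -0.6667, -0.3333).
r_{12} = e_1·w_2 = 1.0000.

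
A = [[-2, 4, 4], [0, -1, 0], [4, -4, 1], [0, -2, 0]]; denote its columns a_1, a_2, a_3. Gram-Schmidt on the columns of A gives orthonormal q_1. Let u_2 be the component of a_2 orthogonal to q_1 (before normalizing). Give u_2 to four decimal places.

u_2 = (1.6000, -1.0000, 0.8000, -2.0000)

q_1 = a_1/‖a_1‖ = (-2, 0, 4, 0)/4.4721 = (-0.4472, 0.0000, 0.8944, 0.0000).
r_{12} = q_1·a_2 = -5.3666.
u_2 = a_2 + 5.3666·q_1 = (1.6000, -1.0000, 0.8000, -2.0000).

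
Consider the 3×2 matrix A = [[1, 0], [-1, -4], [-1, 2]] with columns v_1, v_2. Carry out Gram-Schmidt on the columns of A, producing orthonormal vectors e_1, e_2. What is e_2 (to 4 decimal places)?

e_2 = (-0.1543, -0.7715, 0.6172)

e_1 = v_1/‖v_1‖ = (1, -1, -1)/1.7321 = (0.5774, -0.5774, -0.5774).
r_{12} = e_1·v_2 = 1.1547.
u_2 = v_2 − 1.1547·e_1 = (-0.6667, -3.3333, 2.6667).
‖u_2‖ = 4.3205, so e_2 = (-0.1543, -0.7715, 0.6172).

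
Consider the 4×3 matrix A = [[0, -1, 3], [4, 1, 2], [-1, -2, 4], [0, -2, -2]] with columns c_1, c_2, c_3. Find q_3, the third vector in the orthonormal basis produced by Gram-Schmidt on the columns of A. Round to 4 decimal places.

q_3 = (0.4220, 0.1397, 0.5589, -0.7000)

q_1 = c_1/‖c_1‖ = (0, 4, -1, 0)/4.1231 = (0.0000, 0.9701, -0.2425, 0.0000).
r_{12} = q_1·c_2 = 1.4552.
u_2 = c_2 − 1.4552·q_1 = (-1.0000, -0.4118, -1.6471, -2.0000).
‖u_2‖ = 2.8076, so q_2 = (-0.3562, -0.1467, -0.5867, -0.7124).
r_{13} = q_1·c_3 = 0.9701; r_{23} = q_2·c_3 = -2.2838.
u_3 = c_3 − 0.9701·q_1 + 2.2838·q_2 = (2.1866, 0.7239, 2.8955, -3.6269).
‖u_3‖ = 5.1811, so q_3 = (0.4220, 0.1397, 0.5589, -0.7000).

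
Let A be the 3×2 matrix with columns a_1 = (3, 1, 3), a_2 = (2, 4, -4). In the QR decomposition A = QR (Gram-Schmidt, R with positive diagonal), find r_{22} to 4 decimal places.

a_1 = (3, 1, 3); ‖a_1‖ = 4.3589, so e_1 = (0.6882, 0.2294, 0.6882).
e_1·a_2 = 0.6882·2 + 0.2294·4 + 0.6882·(-4) = -0.4588.
u_2 = a_2 + 0.4588·e_1 = (2.3158, 4.1053, -3.6842).
r_{22} = ‖u_2‖ = 5.9824.

r_{22} = 5.9824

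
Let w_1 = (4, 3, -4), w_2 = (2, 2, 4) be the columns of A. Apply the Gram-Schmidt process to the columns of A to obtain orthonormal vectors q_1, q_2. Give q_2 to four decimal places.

q_1 = w_1/‖w_1‖ = (4, 3, -4)/6.4031 = (0.6247, 0.4685, -0.6247).
r_{12} = q_1·w_2 = -0.3123.
u_2 = w_2 + 0.3123·q_1 = (2.1951, 2.1463, 3.8049).
‖u_2‖ = 4.8890, so q_2 = (0.4490, 0.4390, 0.7783).

q_2 = (0.4490, 0.4390, 0.7783)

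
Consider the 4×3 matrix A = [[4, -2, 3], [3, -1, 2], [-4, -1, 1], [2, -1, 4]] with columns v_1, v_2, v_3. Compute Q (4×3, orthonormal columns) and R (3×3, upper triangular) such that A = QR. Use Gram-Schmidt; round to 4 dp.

Q = [[0.5963, -0.5262, -0.4196], [0.4472, -0.1754, -0.0572], [-0.5963, -0.7894, -0.0095], [0.2981, -0.2631, 0.9059]], R = [[6.7082, -1.3416, 3.2796], [0.0000, 2.2804, -3.7713], [0.0000, 0.0000, 2.2408]]

e_1 = v_1/‖v_1‖ = (4, 3, -4, 2)/6.7082 = (0.5963, 0.4472, -0.5963, 0.2981).
r_{12} = e_1·v_2 = -1.3416.
u_2 = v_2 + 1.3416·e_1 = (-1.2000, -0.4000, -1.8000, -0.6000).
‖u_2‖ = 2.2804, so e_2 = (-0.5262, -0.1754, -0.7894, -0.2631).
r_{13} = e_1·v_3 = 3.2796; r_{23} = e_2·v_3 = -3.7713.
u_3 = v_3 − 3.2796·e_1 + 3.7713·e_2 = (-0.9402, -0.1282, -0.0214, 2.0299).
‖u_3‖ = 2.2408, so e_3 = (-0.4196, -0.0572, -0.0095, 0.9059).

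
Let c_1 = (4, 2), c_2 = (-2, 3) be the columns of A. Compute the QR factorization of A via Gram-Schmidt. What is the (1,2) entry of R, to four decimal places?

c_1 = (4, 2); ‖c_1‖ = 4.4721, so q_1 = (0.8944, 0.4472).
r_{12} = q_1·c_2 = -0.4472.

r_{12} = -0.4472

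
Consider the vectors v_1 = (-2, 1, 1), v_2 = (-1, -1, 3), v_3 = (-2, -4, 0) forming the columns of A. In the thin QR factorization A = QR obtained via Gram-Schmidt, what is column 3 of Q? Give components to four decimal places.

v_1 = (-2, 1, 1); ‖v_1‖ = 2.4495, so e_1 = (-0.8165, 0.4082, 0.4082).
e_1·v_2 = (-0.8165)·(-1) + 0.4082·(-1) + 0.4082·3 = 1.6330.
u_2 = v_2 − 1.6330·e_1 = (0.3333, -1.6667, 2.3333).
‖u_2‖ = 2.8868, so e_2 = (0.1155, -0.5774, 0.8083).
e_1·v_3 = (-0.8165)·(-2) + 0.4082·(-4) + 0.4082·0 = 0.0000; e_2·v_3 = 0.1155·(-2) + (-0.5774)·(-4) + 0.8083·0 = 2.0785.
u_3 = v_3 + 0.0000·e_1 − 2.0785·e_2 = (-2.2400, -2.8000, -1.6800).
‖u_3‖ = 3.9598, so e_3 = (-0.5657, -0.7071, -0.4243).

e_3 = (-0.5657, -0.7071, -0.4243)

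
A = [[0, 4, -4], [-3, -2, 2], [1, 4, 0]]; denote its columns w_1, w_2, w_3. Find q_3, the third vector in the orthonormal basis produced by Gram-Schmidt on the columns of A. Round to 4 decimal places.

q_3 = (-0.6202, 0.2481, 0.7442)

w_1 = (0, -3, 1); ‖w_1‖ = 3.1623, so q_1 = (0.0000, -0.9487, 0.3162).
q_1·w_2 = 0.0000·4 + (-0.9487)·(-2) + 0.3162·4 = 3.1623.
u_2 = w_2 − 3.1623·q_1 = (4.0000, 1.0000, 3.0000).
‖u_2‖ = 5.0990, so q_2 = (0.7845, 0.1961, 0.5883).
q_1·w_3 = 0.0000·(-4) + (-0.9487)·2 + 0.3162·0 = -1.8974; q_2·w_3 = 0.7845·(-4) + 0.1961·2 + 0.5883·0 = -2.7456.
u_3 = w_3 + 1.8974·q_1 + 2.7456·q_2 = (-1.8462, 0.7385, 2.2154).
‖u_3‖ = 2.9768, so q_3 = (-0.6202, 0.2481, 0.7442).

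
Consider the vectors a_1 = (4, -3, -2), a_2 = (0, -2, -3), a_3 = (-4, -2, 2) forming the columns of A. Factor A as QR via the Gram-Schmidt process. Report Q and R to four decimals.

a_1 = (4, -3, -2); ‖a_1‖ = 5.3852, so e_1 = (0.7428, -0.5571, -0.3714).
e_1·a_2 = 0.7428·0 + (-0.5571)·(-2) + (-0.3714)·(-3) = 2.2283.
u_2 = a_2 − 2.2283·e_1 = (-1.6552, -0.7586, -2.1724).
‖u_2‖ = 2.8345, so e_2 = (-0.5839, -0.2676, -0.7664).
e_1·a_3 = 0.7428·(-4) + (-0.5571)·(-2) + (-0.3714)·2 = -2.5997; e_2·a_3 = (-0.5839)·(-4) + (-0.2676)·(-2) + (-0.7664)·2 = 1.3382.
u_3 = a_3 + 2.5997·e_1 − 1.3382·e_2 = (-1.2876, -3.0901, 2.0601).
‖u_3‖ = 3.9307, so e_3 = (-0.3276, -0.7861, 0.5241).

Q = [[0.7428, -0.5839, -0.3276], [-0.5571, -0.2676, -0.7861], [-0.3714, -0.7664, 0.5241]], R = [[5.3852, 2.2283, -2.5997], [0.0000, 2.8345, 1.3382], [0.0000, 0.0000, 3.9307]]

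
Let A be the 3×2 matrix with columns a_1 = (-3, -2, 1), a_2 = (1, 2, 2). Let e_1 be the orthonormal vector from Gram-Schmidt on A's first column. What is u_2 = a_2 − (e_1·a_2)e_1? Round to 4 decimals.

a_1 = (-3, -2, 1); ‖a_1‖ = 3.7417, so e_1 = (-0.8018, -0.5345, 0.2673).
e_1·a_2 = (-0.8018)·1 + (-0.5345)·2 + 0.2673·2 = -1.3363.
u_2 = a_2 + 1.3363·e_1 = (-0.0714, 1.2857, 2.3571).

u_2 = (-0.0714, 1.2857, 2.3571)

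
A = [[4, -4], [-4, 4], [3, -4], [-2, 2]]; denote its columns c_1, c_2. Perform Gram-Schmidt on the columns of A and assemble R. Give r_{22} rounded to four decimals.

c_1 = (4, -4, 3, -2); ‖c_1‖ = 6.7082, so q_1 = (0.5963, -0.5963, 0.4472, -0.2981).
q_1·c_2 = 0.5963·(-4) + (-0.5963)·4 + 0.4472·(-4) + (-0.2981)·2 = -7.1554.
u_2 = c_2 + 7.1554·q_1 = (0.2667, -0.2667, -0.8000, -0.1333).
r_{22} = ‖u_2‖ = 0.8944.

r_{22} = 0.8944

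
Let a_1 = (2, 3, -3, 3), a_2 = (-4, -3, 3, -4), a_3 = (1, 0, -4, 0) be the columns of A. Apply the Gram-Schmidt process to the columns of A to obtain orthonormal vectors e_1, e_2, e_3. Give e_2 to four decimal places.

e_2 = (-0.8374, 0.3663, -0.3663, -0.1744)

a_1 = (2, 3, -3, 3); ‖a_1‖ = 5.5678, so e_1 = (0.3592, 0.5388, -0.5388, 0.5388).
e_1·a_2 = 0.3592·(-4) + 0.5388·(-3) + (-0.5388)·3 + 0.5388·(-4) = -6.8250.
u_2 = a_2 + 6.8250·e_1 = (-1.5484, 0.6774, -0.6774, -0.3226).
‖u_2‖ = 1.8491, so e_2 = (-0.8374, 0.3663, -0.3663, -0.1744).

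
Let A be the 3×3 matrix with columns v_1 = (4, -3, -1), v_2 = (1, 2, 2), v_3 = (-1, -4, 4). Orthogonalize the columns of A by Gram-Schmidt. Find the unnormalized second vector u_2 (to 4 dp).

u_2 = (1.6154, 1.5385, 1.8462)

e_1 = v_1/‖v_1‖ = (4, -3, -1)/5.0990 = (0.7845, -0.5883, -0.1961).
r_{12} = e_1·v_2 = -0.7845.
u_2 = v_2 + 0.7845·e_1 = (1.6154, 1.5385, 1.8462).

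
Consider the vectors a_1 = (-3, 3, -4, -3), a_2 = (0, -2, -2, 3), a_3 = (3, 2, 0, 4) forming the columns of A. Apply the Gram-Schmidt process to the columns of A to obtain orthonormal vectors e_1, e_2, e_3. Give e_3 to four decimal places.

e_3 = (0.4548, 0.7656, -0.0998, 0.4439)

e_1 = a_1/‖a_1‖ = (-3, 3, -4, -3)/6.5574 = (-0.4575, 0.4575, -0.6100, -0.4575).
r_{12} = e_1·a_2 = -1.0675.
u_2 = a_2 + 1.0675·e_1 = (-0.4884, -1.5116, -2.6512, 2.5116).
‖u_2‖ = 3.9825, so e_2 = (-0.1226, -0.3796, -0.6657, 0.6307).
r_{13} = e_1·a_3 = -2.2875; r_{23} = e_2·a_3 = 1.3956.
u_3 = a_3 + 2.2875·e_1 − 1.3956·e_2 = (2.1246, 3.5762, -0.4663, 2.0733).
‖u_3‖ = 4.6712, so e_3 = (0.4548, 0.7656, -0.0998, 0.4439).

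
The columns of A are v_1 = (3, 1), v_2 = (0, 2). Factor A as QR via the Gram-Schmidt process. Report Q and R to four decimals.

Q = [[0.9487, -0.3162], [0.3162, 0.9487]], R = [[3.1623, 0.6325], [0.0000, 1.8974]]

v_1 = (3, 1); ‖v_1‖ = 3.1623, so q_1 = (0.9487, 0.3162).
q_1·v_2 = 0.9487·0 + 0.3162·2 = 0.6325.
u_2 = v_2 − 0.6325·q_1 = (-0.6000, 1.8000).
‖u_2‖ = 1.8974, so q_2 = (-0.3162, 0.9487).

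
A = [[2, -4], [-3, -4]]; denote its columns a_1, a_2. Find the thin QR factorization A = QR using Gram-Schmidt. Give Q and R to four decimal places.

Q = [[0.5547, -0.8321], [-0.8321, -0.5547]], R = [[3.6056, 1.1094], [0.0000, 5.5470]]

a_1 = (2, -3); ‖a_1‖ = 3.6056, so e_1 = (0.5547, -0.8321).
e_1·a_2 = 0.5547·(-4) + (-0.8321)·(-4) = 1.1094.
u_2 = a_2 − 1.1094·e_1 = (-4.6154, -3.0769).
‖u_2‖ = 5.5470, so e_2 = (-0.8321, -0.5547).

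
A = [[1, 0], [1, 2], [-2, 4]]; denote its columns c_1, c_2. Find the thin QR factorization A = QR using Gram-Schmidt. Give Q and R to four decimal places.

Q = [[0.4082, 0.2673], [0.4082, 0.8018], [-0.8165, 0.5345]], R = [[2.4495, -2.4495], [0.0000, 3.7417]]

c_1 = (1, 1, -2); ‖c_1‖ = 2.4495, so e_1 = (0.4082, 0.4082, -0.8165).
e_1·c_2 = 0.4082·0 + 0.4082·2 + (-0.8165)·4 = -2.4495.
u_2 = c_2 + 2.4495·e_1 = (1.0000, 3.0000, 2.0000).
‖u_2‖ = 3.7417, so e_2 = (0.2673, 0.8018, 0.5345).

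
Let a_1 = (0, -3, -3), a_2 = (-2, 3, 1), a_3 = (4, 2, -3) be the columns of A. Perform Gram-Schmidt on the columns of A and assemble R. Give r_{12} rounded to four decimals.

r_{12} = -2.8284

a_1 = (0, -3, -3); ‖a_1‖ = 4.2426, so e_1 = (0.0000, -0.7071, -0.7071).
r_{12} = e_1·a_2 = -2.8284.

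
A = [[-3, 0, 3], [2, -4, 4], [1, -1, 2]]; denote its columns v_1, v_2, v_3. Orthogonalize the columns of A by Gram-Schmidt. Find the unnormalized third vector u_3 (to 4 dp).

v_1 = (-3, 2, 1); ‖v_1‖ = 3.7417, so q_1 = (-0.8018, 0.5345, 0.2673).
q_1·v_2 = (-0.8018)·0 + 0.5345·(-4) + 0.2673·(-1) = -2.4054.
u_2 = v_2 + 2.4054·q_1 = (-1.9286, -2.7143, -0.3571).
‖u_2‖ = 3.3488, so q_2 = (-0.5759, -0.8105, -0.1066).
q_1·v_3 = (-0.8018)·3 + 0.5345·4 + 0.2673·2 = 0.2673; q_2·v_3 = (-0.5759)·3 + (-0.8105)·4 + (-0.1066)·2 = -5.1831.
u_3 = v_3 − 0.2673·q_1 + 5.1831·q_2 = (0.2293, -0.3439, 1.3758).

u_3 = (0.2293, -0.3439, 1.3758)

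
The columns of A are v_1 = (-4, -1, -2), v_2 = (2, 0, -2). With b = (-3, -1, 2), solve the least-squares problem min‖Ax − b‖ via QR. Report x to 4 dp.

x = (0.2105, -1.1447)

v_1 = (-4, -1, -2); ‖v_1‖ = 4.5826, so e_1 = (-0.8729, -0.2182, -0.4364).
e_1·v_2 = (-0.8729)·2 + (-0.2182)·0 + (-0.4364)·(-2) = -0.8729.
u_2 = v_2 + 0.8729·e_1 = (1.2381, -0.1905, -2.3810).
‖u_2‖ = 2.6904, so e_2 = (0.4602, -0.0708, -0.8850).
Qᵀb = (1.9640, -3.0798).
Back-substitute: x_2 = -3.0798/2.6904 = -1.1447.
x_1 = (1.9640 + 0.8729·(-1.1447))/4.5826 = 0.2105.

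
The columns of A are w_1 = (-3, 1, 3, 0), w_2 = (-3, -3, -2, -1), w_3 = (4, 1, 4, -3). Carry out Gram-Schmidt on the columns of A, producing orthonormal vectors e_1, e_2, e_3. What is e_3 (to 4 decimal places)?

w_1 = (-3, 1, 3, 0); ‖w_1‖ = 4.3589, so e_1 = (-0.6882, 0.2294, 0.6882, 0.0000).
e_1·w_2 = (-0.6882)·(-3) + 0.2294·(-3) + 0.6882·(-2) + 0.0000·(-1) = 0.0000.
u_2 = w_2 + 0.0000·e_1 = (-3.0000, -3.0000, -2.0000, -1.0000).
‖u_2‖ = 4.7958, so e_2 = (-0.6255, -0.6255, -0.4170, -0.2085).
e_1·w_3 = (-0.6882)·4 + 0.2294·1 + 0.6882·4 + 0.0000·(-3) = 0.2294; e_2·w_3 = (-0.6255)·4 + (-0.6255)·1 + (-0.4170)·4 + (-0.2085)·(-3) = -4.1703.
u_3 = w_3 − 0.2294·e_1 + 4.1703·e_2 = (1.5492, -1.6613, 2.1030, -3.8696).
‖u_3‖ = 4.9554, so e_3 = (0.3126, -0.3353, 0.4244, -0.7809).

e_3 = (0.3126, -0.3353, 0.4244, -0.7809)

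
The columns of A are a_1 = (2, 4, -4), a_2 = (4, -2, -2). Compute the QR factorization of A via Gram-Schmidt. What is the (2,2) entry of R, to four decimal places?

r_{22} = 4.7140

q_1 = a_1/‖a_1‖ = (2, 4, -4)/6.0000 = (0.3333, 0.6667, -0.6667).
r_{12} = q_1·a_2 = 1.3333.
u_2 = a_2 − 1.3333·q_1 = (3.5556, -2.8889, -1.1111).
r_{22} = ‖u_2‖ = 4.7140.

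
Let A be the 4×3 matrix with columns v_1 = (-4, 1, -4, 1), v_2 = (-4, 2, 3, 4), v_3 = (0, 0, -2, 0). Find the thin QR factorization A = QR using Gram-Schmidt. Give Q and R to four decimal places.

v_1 = (-4, 1, -4, 1); ‖v_1‖ = 5.8310, so e_1 = (-0.6860, 0.1715, -0.6860, 0.1715).
e_1·v_2 = (-0.6860)·(-4) + 0.1715·2 + (-0.6860)·3 + 0.1715·4 = 1.7150.
u_2 = v_2 − 1.7150·e_1 = (-2.8235, 1.7059, 4.1765, 3.7059).
‖u_2‖ = 6.4853, so e_2 = (-0.4354, 0.2630, 0.6440, 0.5714).
e_1·v_3 = (-0.6860)·0 + 0.1715·0 + (-0.6860)·(-2) + 0.1715·0 = 1.3720; e_2·v_3 = (-0.4354)·0 + 0.2630·0 + 0.6440·(-2) + 0.5714·0 = -1.2880.
u_3 = v_3 − 1.3720·e_1 + 1.2880·e_2 = (0.3804, 0.1035, -0.2294, 0.5007).
‖u_3‖ = 0.6773, so e_3 = (0.5617, 0.1528, -0.3387, 0.7393).

Q = [[-0.6860, -0.4354, 0.5617], [0.1715, 0.2630, 0.1528], [-0.6860, 0.6440, -0.3387], [0.1715, 0.5714, 0.7393]], R = [[5.8310, 1.7150, 1.3720], [0.0000, 6.4853, -1.2880], [0.0000, 0.0000, 0.6773]]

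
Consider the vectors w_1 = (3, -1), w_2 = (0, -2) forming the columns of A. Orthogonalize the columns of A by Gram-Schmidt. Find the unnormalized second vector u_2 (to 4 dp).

u_2 = (-0.6000, -1.8000)

w_1 = (3, -1); ‖w_1‖ = 3.1623, so q_1 = (0.9487, -0.3162).
q_1·w_2 = 0.9487·0 + (-0.3162)·(-2) = 0.6325.
u_2 = w_2 − 0.6325·q_1 = (-0.6000, -1.8000).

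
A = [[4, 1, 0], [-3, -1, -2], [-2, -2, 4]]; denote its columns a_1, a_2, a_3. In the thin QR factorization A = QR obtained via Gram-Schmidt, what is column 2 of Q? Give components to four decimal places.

e_1 = a_1/‖a_1‖ = (4, -3, -2)/5.3852 = (0.7428, -0.5571, -0.3714).
r_{12} = e_1·a_2 = 2.0426.
u_2 = a_2 − 2.0426·e_1 = (-0.5172, 0.1379, -1.2414).
‖u_2‖ = 1.3519, so e_2 = (-0.3826, 0.1020, -0.9183).

e_2 = (-0.3826, 0.1020, -0.9183)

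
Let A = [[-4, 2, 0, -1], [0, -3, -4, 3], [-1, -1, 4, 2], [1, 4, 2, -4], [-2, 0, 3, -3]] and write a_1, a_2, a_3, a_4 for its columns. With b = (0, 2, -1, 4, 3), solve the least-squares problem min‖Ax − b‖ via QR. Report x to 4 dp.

e_1 = a_1/‖a_1‖ = (-4, 0, -1, 1, -2)/4.6904 = (-0.8528, 0.0000, -0.2132, 0.2132, -0.4264).
r_{12} = e_1·a_2 = -0.6396.
u_2 = a_2 + 0.6396·e_1 = (1.4545, -3.0000, -1.1364, 4.1364, -0.2727).
‖u_2‖ = 5.4398, so e_2 = (0.2674, -0.5515, -0.2089, 0.7604, -0.0501).
r_{13} = e_1·a_3 = -1.7056; r_{23} = e_2·a_3 = 2.7408.
u_3 = a_3 + 1.7056·e_1 − 2.7408·e_2 = (-2.1874, -2.4885, 4.2089, 0.2796, 2.4101).
‖u_3‖ = 5.8804, so e_3 = (-0.3720, -0.4232, 0.7158, 0.0475, 0.4099).
r_{14} = e_1·a_4 = 0.8528; r_{24} = e_2·a_4 = -5.2309; r_{34} = e_3·a_4 = -0.8858.
u_4 = a_4 − 0.8528·e_1 + 5.2309·e_2 + 0.8858·e_3 = (0.7965, -0.2597, 1.7231, -0.1622, -2.5356).
‖u_4‖ = 3.1822, so e_4 = (0.2503, -0.0816, 0.5415, -0.0510, -0.7968).
Qᵀb = (-0.2132, 1.9971, -0.1424, -3.2990).
Back-substitute: x_4 = -3.2990/3.1822 = -1.0367.
x_3 = (-0.1424 + 0.8858·(-1.0367))/5.8804 = -0.1804.
x_2 = (1.9971 − 2.7408·(-0.1804) + 5.2309·(-1.0367))/5.4398 = -0.5389.
x_1 = (-0.2132 + 0.6396·(-0.5389) + 1.7056·(-0.1804) − 0.8528·(-1.0367))/4.6904 = 0.0040.

x = (0.0040, -0.5389, -0.1804, -1.0367)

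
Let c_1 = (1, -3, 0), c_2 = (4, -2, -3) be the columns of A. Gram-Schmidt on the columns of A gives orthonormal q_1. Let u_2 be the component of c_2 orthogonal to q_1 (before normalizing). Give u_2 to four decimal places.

q_1 = c_1/‖c_1‖ = (1, -3, 0)/3.1623 = (0.3162, -0.9487, 0.0000).
r_{12} = q_1·c_2 = 3.1623.
u_2 = c_2 − 3.1623·q_1 = (3.0000, 1.0000, -3.0000).

u_2 = (3.0000, 1.0000, -3.0000)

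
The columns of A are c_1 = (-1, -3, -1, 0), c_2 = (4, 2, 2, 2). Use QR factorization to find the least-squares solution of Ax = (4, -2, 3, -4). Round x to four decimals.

x = (0.5610, 0.5976)

q_1 = c_1/‖c_1‖ = (-1, -3, -1, 0)/3.3166 = (-0.3015, -0.9045, -0.3015, 0.0000).
r_{12} = q_1·c_2 = -3.6181.
u_2 = c_2 + 3.6181·q_1 = (2.9091, -1.2727, 0.9091, 2.0000).
‖u_2‖ = 3.8612, so q_2 = (0.7534, -0.3296, 0.2354, 0.5180).
Qᵀb = (-0.3015, 2.3073).
Back-substitute: x_2 = 2.3073/3.8612 = 0.5976.
x_1 = (-0.3015 + 3.6181·0.5976)/3.3166 = 0.5610.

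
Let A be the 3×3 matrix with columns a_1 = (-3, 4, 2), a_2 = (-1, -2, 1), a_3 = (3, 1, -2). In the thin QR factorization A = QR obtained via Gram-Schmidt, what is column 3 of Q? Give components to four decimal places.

a_1 = (-3, 4, 2); ‖a_1‖ = 5.3852, so q_1 = (-0.5571, 0.7428, 0.3714).
q_1·a_2 = (-0.5571)·(-1) + 0.7428·(-2) + 0.3714·1 = -0.5571.
u_2 = a_2 + 0.5571·q_1 = (-1.3103, -1.5862, 1.2069).
‖u_2‖ = 2.3853, so q_2 = (-0.5493, -0.6650, 0.5060).
q_1·a_3 = (-0.5571)·3 + 0.7428·1 + 0.3714·(-2) = -1.6713; q_2·a_3 = (-0.5493)·3 + (-0.6650)·1 + 0.5060·(-2) = -3.3250.
u_3 = a_3 + 1.6713·q_1 + 3.3250·q_2 = (0.2424, 0.0303, 0.3030).
‖u_3‖ = 0.3892, so q_3 = (0.6228, 0.0778, 0.7785).

q_3 = (0.6228, 0.0778, 0.7785)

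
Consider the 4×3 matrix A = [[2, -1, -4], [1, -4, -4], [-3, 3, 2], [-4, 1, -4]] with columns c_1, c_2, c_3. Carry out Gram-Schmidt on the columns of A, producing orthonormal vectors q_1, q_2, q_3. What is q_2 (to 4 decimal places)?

q_2 = (0.0689, -0.8702, 0.2843, -0.3963)

c_1 = (2, 1, -3, -4); ‖c_1‖ = 5.4772, so q_1 = (0.3651, 0.1826, -0.5477, -0.7303).
q_1·c_2 = 0.3651·(-1) + 0.1826·(-4) + (-0.5477)·3 + (-0.7303)·1 = -3.4689.
u_2 = c_2 + 3.4689·q_1 = (0.2667, -3.3667, 1.1000, -1.5333).
‖u_2‖ = 3.8687, so q_2 = (0.0689, -0.8702, 0.2843, -0.3963).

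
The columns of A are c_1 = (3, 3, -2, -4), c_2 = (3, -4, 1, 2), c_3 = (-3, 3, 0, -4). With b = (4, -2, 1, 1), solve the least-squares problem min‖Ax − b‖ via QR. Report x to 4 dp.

c_1 = (3, 3, -2, -4); ‖c_1‖ = 6.1644, so e_1 = (0.4867, 0.4867, -0.3244, -0.6489).
e_1·c_2 = 0.4867·3 + 0.4867·(-4) + (-0.3244)·1 + (-0.6489)·2 = -2.1089.
u_2 = c_2 + 2.1089·e_1 = (4.0263, -2.9737, 0.3158, 0.6316).
‖u_2‖ = 5.0550, so e_2 = (0.7965, -0.5883, 0.0625, 0.1249).
e_1·c_3 = 0.4867·(-3) + 0.4867·3 + (-0.3244)·0 + (-0.6489)·(-4) = 2.5955; e_2·c_3 = 0.7965·(-3) + (-0.5883)·3 + 0.0625·0 + 0.1249·(-4) = -4.6541.
u_3 = c_3 − 2.5955·e_1 + 4.6541·e_2 = (-0.5561, -1.0010, 1.1329, -1.7343).
‖u_3‖ = 2.3670, so e_3 = (-0.2350, -0.4229, 0.4786, -0.7327).
Qᵀb = (0.0000, 4.5500, -0.3481).
Back-substitute: x_3 = -0.3481/2.3670 = -0.1471.
x_2 = (4.5500 + 4.6541·(-0.1471))/5.0550 = 0.7647.
x_1 = (0.0000 + 2.1089·0.7647 − 2.5955·(-0.1471))/6.1644 = 0.3235.

x = (0.3235, 0.7647, -0.1471)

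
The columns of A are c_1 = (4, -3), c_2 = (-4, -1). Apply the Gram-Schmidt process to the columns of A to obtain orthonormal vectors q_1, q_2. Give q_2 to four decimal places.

c_1 = (4, -3); ‖c_1‖ = 5.0000, so q_1 = (0.8000, -0.6000).
q_1·c_2 = 0.8000·(-4) + (-0.6000)·(-1) = -2.6000.
u_2 = c_2 + 2.6000·q_1 = (-1.9200, -2.5600).
‖u_2‖ = 3.2000, so q_2 = (-0.6000, -0.8000).

q_2 = (-0.6000, -0.8000)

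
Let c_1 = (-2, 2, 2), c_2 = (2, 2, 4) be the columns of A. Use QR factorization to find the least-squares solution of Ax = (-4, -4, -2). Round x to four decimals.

c_1 = (-2, 2, 2); ‖c_1‖ = 3.4641, so e_1 = (-0.5774, 0.5774, 0.5774).
e_1·c_2 = (-0.5774)·2 + 0.5774·2 + 0.5774·4 = 2.3094.
u_2 = c_2 − 2.3094·e_1 = (3.3333, 0.6667, 2.6667).
‖u_2‖ = 4.3205, so e_2 = (0.7715, 0.1543, 0.6172).
Qᵀb = (-1.1547, -4.9377).
Back-substitute: x_2 = -4.9377/4.3205 = -1.1429.
x_1 = (-1.1547 − 2.3094·(-1.1429))/3.4641 = 0.4286.

x = (0.4286, -1.1429)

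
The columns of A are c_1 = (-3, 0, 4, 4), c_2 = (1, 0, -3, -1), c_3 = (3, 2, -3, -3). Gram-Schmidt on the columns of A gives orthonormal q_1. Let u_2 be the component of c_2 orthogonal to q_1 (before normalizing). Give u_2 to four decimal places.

q_1 = c_1/‖c_1‖ = (-3, 0, 4, 4)/6.4031 = (-0.4685, 0.0000, 0.6247, 0.6247).
r_{12} = q_1·c_2 = -2.9673.
u_2 = c_2 + 2.9673·q_1 = (-0.3902, 0.0000, -1.1463, 0.8537).

u_2 = (-0.3902, 0.0000, -1.1463, 0.8537)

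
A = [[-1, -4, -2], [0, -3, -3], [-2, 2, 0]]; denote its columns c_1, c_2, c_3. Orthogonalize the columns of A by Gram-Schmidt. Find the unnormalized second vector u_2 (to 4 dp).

u_2 = (-4.0000, -3.0000, 2.0000)

c_1 = (-1, 0, -2); ‖c_1‖ = 2.2361, so q_1 = (-0.4472, 0.0000, -0.8944).
q_1·c_2 = (-0.4472)·(-4) + 0.0000·(-3) + (-0.8944)·2 = 0.0000.
u_2 = c_2 + 0.0000·q_1 = (-4.0000, -3.0000, 2.0000).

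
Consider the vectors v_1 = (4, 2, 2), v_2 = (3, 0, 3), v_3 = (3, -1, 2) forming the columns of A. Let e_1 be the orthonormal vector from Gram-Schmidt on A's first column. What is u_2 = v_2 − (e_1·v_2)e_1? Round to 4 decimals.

e_1 = v_1/‖v_1‖ = (4, 2, 2)/4.8990 = (0.8165, 0.4082, 0.4082).
r_{12} = e_1·v_2 = 3.6742.
u_2 = v_2 − 3.6742·e_1 = (0.0000, -1.5000, 1.5000).

u_2 = (0.0000, -1.5000, 1.5000)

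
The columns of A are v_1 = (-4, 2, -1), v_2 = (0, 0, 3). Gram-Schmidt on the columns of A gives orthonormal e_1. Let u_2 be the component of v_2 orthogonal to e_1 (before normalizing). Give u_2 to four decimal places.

v_1 = (-4, 2, -1); ‖v_1‖ = 4.5826, so e_1 = (-0.8729, 0.4364, -0.2182).
e_1·v_2 = (-0.8729)·0 + 0.4364·0 + (-0.2182)·3 = -0.6547.
u_2 = v_2 + 0.6547·e_1 = (-0.5714, 0.2857, 2.8571).

u_2 = (-0.5714, 0.2857, 2.8571)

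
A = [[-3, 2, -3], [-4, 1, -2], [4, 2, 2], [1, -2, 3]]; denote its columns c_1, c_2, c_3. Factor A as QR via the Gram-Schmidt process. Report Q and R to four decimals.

c_1 = (-3, -4, 4, 1); ‖c_1‖ = 6.4807, so e_1 = (-0.4629, -0.6172, 0.6172, 0.1543).
e_1·c_2 = (-0.4629)·2 + (-0.6172)·1 + 0.6172·2 + 0.1543·(-2) = -0.6172.
u_2 = c_2 + 0.6172·e_1 = (1.7143, 0.6190, 2.3810, -1.9048).
‖u_2‖ = 3.5523, so e_2 = (0.4826, 0.1743, 0.6703, -0.5362).
e_1·c_3 = (-0.4629)·(-3) + (-0.6172)·(-2) + 0.6172·2 + 0.1543·3 = 4.3205; e_2·c_3 = 0.4826·(-3) + 0.1743·(-2) + 0.6703·2 + (-0.5362)·3 = -2.0644.
u_3 = c_3 − 4.3205·e_1 + 2.0644·e_2 = (-0.0038, 1.0264, 0.7170, 1.2264).
‖u_3‖ = 1.7526, so e_3 = (-0.0022, 0.5856, 0.4091, 0.6998).

Q = [[-0.4629, 0.4826, -0.0022], [-0.6172, 0.1743, 0.5856], [0.6172, 0.6703, 0.4091], [0.1543, -0.5362, 0.6998]], R = [[6.4807, -0.6172, 4.3205], [0.0000, 3.5523, -2.0644], [0.0000, 0.0000, 1.7526]]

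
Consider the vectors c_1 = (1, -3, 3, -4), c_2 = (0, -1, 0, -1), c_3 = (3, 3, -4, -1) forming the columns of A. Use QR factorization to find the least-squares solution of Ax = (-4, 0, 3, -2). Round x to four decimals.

c_1 = (1, -3, 3, -4); ‖c_1‖ = 5.9161, so q_1 = (0.1690, -0.5071, 0.5071, -0.6761).
q_1·c_2 = 0.1690·0 + (-0.5071)·(-1) + 0.5071·0 + (-0.6761)·(-1) = 1.1832.
u_2 = c_2 − 1.1832·q_1 = (-0.2000, -0.4000, -0.6000, -0.2000).
‖u_2‖ = 0.7746, so q_2 = (-0.2582, -0.5164, -0.7746, -0.2582).
q_1·c_3 = 0.1690·3 + (-0.5071)·3 + 0.5071·(-4) + (-0.6761)·(-1) = -2.3664; q_2·c_3 = (-0.2582)·3 + (-0.5164)·3 + (-0.7746)·(-4) + (-0.2582)·(-1) = 1.0328.
u_3 = c_3 + 2.3664·q_1 − 1.0328·q_2 = (3.6667, 2.3333, -2.0000, -2.3333).
‖u_3‖ = 5.3229, so q_3 = (0.6888, 0.4384, -0.3757, -0.4384).
Qᵀb = (2.1974, -0.7746, -3.0059).
Back-substitute: x_3 = -3.0059/5.3229 = -0.5647.
x_2 = (-0.7746 − 1.0328·(-0.5647))/0.7746 = -0.2471.
x_1 = (2.1974 − 1.1832·(-0.2471) + 2.3664·(-0.5647))/5.9161 = 0.1950.

x = (0.1950, -0.2471, -0.5647)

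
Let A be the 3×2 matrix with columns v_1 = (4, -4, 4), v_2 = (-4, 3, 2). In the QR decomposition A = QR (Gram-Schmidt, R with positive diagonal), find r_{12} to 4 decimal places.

q_1 = v_1/‖v_1‖ = (4, -4, 4)/6.9282 = (0.5774, -0.5774, 0.5774).
r_{12} = q_1·v_2 = -2.8868.

r_{12} = -2.8868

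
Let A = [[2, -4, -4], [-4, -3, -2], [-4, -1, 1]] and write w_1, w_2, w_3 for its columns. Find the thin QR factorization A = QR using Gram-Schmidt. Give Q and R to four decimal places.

w_1 = (2, -4, -4); ‖w_1‖ = 6.0000, so q_1 = (0.3333, -0.6667, -0.6667).
q_1·w_2 = 0.3333·(-4) + (-0.6667)·(-3) + (-0.6667)·(-1) = 1.3333.
u_2 = w_2 − 1.3333·q_1 = (-4.4444, -2.1111, -0.1111).
‖u_2‖ = 4.9216, so q_2 = (-0.9030, -0.4289, -0.0226).
q_1·w_3 = 0.3333·(-4) + (-0.6667)·(-2) + (-0.6667)·1 = -0.6667; q_2·w_3 = (-0.9030)·(-4) + (-0.4289)·(-2) + (-0.0226)·1 = 4.4475.
u_3 = w_3 + 0.6667·q_1 − 4.4475·q_2 = (0.2385, -0.5367, 0.6560).
‖u_3‖ = 0.8805, so q_3 = (0.2709, -0.6096, 0.7450).

Q = [[0.3333, -0.9030, 0.2709], [-0.6667, -0.4289, -0.6096], [-0.6667, -0.0226, 0.7450]], R = [[6.0000, 1.3333, -0.6667], [0.0000, 4.9216, 4.4475], [0.0000, 0.0000, 0.8805]]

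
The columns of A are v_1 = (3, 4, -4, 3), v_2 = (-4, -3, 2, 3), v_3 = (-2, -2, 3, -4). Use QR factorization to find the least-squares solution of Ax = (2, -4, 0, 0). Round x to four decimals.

x = (-4.3636, -1.5844, -4.5195)

v_1 = (3, 4, -4, 3); ‖v_1‖ = 7.0711, so e_1 = (0.4243, 0.5657, -0.5657, 0.4243).
e_1·v_2 = 0.4243·(-4) + 0.5657·(-3) + (-0.5657)·2 + 0.4243·3 = -3.2527.
u_2 = v_2 + 3.2527·e_1 = (-2.6200, -1.1600, 0.1600, 4.3800).
‖u_2‖ = 5.2364, so e_2 = (-0.5003, -0.2215, 0.0306, 0.8365).
e_1·v_3 = 0.4243·(-2) + 0.5657·(-2) + (-0.5657)·3 + 0.4243·(-4) = -5.3740; e_2·v_3 = (-0.5003)·(-2) + (-0.2215)·(-2) + 0.0306·3 + 0.8365·(-4) = -1.8104.
u_3 = v_3 + 5.3740·e_1 + 1.8104·e_2 = (-0.6258, 0.6389, 0.0153, -0.2057).
‖u_3‖ = 0.9179, so e_3 = (-0.6818, 0.6961, 0.0167, -0.2241).
Qᵀb = (-1.4142, -0.1146, -4.1482).
Back-substitute: x_3 = -4.1482/0.9179 = -4.5195.
x_2 = (-0.1146 + 1.8104·(-4.5195))/5.2364 = -1.5844.
x_1 = (-1.4142 + 3.2527·(-1.5844) + 5.3740·(-4.5195))/7.0711 = -4.3636.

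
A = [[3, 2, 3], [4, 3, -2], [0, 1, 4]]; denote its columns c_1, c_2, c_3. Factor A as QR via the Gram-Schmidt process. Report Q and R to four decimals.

q_1 = c_1/‖c_1‖ = (3, 4, 0)/5.0000 = (0.6000, 0.8000, 0.0000).
r_{12} = q_1·c_2 = 3.6000.
u_2 = c_2 − 3.6000·q_1 = (-0.1600, 0.1200, 1.0000).
‖u_2‖ = 1.0198, so q_2 = (-0.1569, 0.1177, 0.9806).
r_{13} = q_1·c_3 = 0.2000; r_{23} = q_2·c_3 = 3.2163.
u_3 = c_3 − 0.2000·q_1 − 3.2163·q_2 = (3.3846, -2.5385, 0.8462).
‖u_3‖ = 4.3146, so q_3 = (0.7845, -0.5883, 0.1961).

Q = [[0.6000, -0.1569, 0.7845], [0.8000, 0.1177, -0.5883], [0.0000, 0.9806, 0.1961]], R = [[5.0000, 3.6000, 0.2000], [0.0000, 1.0198, 3.2163], [0.0000, 0.0000, 4.3146]]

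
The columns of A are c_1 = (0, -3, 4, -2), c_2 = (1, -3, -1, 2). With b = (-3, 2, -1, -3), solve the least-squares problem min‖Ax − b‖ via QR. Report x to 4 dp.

x = (-0.1060, -0.9263)

q_1 = c_1/‖c_1‖ = (0, -3, 4, -2)/5.3852 = (0.0000, -0.5571, 0.7428, -0.3714).
r_{12} = q_1·c_2 = 0.1857.
u_2 = c_2 − 0.1857·q_1 = (1.0000, -2.8966, -1.1379, 2.0690).
‖u_2‖ = 3.8685, so q_2 = (0.2585, -0.7487, -0.2942, 0.5348).
Qᵀb = (-0.7428, -3.5833).
Back-substitute: x_2 = -3.5833/3.8685 = -0.9263.
x_1 = (-0.7428 − 0.1857·(-0.9263))/5.3852 = -0.1060.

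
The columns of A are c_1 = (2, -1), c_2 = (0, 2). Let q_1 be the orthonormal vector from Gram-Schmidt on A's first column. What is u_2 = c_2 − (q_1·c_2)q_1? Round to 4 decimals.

u_2 = (0.8000, 1.6000)

c_1 = (2, -1); ‖c_1‖ = 2.2361, so q_1 = (0.8944, -0.4472).
q_1·c_2 = 0.8944·0 + (-0.4472)·2 = -0.8944.
u_2 = c_2 + 0.8944·q_1 = (0.8000, 1.6000).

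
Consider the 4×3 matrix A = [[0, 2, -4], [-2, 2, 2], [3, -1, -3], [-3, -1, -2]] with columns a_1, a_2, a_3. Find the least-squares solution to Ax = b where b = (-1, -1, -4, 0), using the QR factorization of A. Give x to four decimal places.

a_1 = (0, -2, 3, -3); ‖a_1‖ = 4.6904, so q_1 = (0.0000, -0.4264, 0.6396, -0.6396).
q_1·a_2 = 0.0000·2 + (-0.4264)·2 + 0.6396·(-1) + (-0.6396)·(-1) = -0.8528.
u_2 = a_2 + 0.8528·q_1 = (2.0000, 1.6364, -0.4545, -1.5455).
‖u_2‖ = 3.0451, so q_2 = (0.6568, 0.5374, -0.1493, -0.5075).
q_1·a_3 = 0.0000·(-4) + (-0.4264)·2 + 0.6396·(-3) + (-0.6396)·(-2) = -1.4924; q_2·a_3 = 0.6568·(-4) + 0.5374·2 + (-0.1493)·(-3) + (-0.5075)·(-2) = -0.0896.
u_3 = a_3 + 1.4924·q_1 + 0.0896·q_2 = (-3.9412, 1.4118, -2.0588, -3.0000).
‖u_3‖ = 5.5466, so q_3 = (-0.7106, 0.2545, -0.3712, -0.5409).
Qᵀb = (-2.1320, -0.5971, 1.9408).
Back-substitute: x_3 = 1.9408/5.5466 = 0.3499.
x_2 = (-0.5971 + 0.0896·0.3499)/3.0451 = -0.1858.
x_1 = (-2.1320 + 0.8528·(-0.1858) + 1.4924·0.3499)/4.6904 = -0.3770.

x = (-0.3770, -0.1858, 0.3499)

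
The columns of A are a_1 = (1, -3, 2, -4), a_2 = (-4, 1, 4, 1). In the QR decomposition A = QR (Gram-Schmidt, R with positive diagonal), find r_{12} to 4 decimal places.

r_{12} = -0.5477

a_1 = (1, -3, 2, -4); ‖a_1‖ = 5.4772, so e_1 = (0.1826, -0.5477, 0.3651, -0.7303).
r_{12} = e_1·a_2 = -0.5477.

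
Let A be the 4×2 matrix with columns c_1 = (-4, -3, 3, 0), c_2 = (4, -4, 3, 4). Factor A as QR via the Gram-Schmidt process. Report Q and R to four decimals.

c_1 = (-4, -3, 3, 0); ‖c_1‖ = 5.8310, so e_1 = (-0.6860, -0.5145, 0.5145, 0.0000).
e_1·c_2 = (-0.6860)·4 + (-0.5145)·(-4) + 0.5145·3 + 0.0000·4 = 0.8575.
u_2 = c_2 − 0.8575·e_1 = (4.5882, -3.5588, 2.5588, 4.0000).
‖u_2‖ = 7.5010, so e_2 = (0.6117, -0.4744, 0.3411, 0.5333).

Q = [[-0.6860, 0.6117], [-0.5145, -0.4744], [0.5145, 0.3411], [0.0000, 0.5333]], R = [[5.8310, 0.8575], [0.0000, 7.5010]]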